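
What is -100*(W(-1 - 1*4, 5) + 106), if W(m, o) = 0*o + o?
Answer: -11100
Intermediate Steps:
W(m, o) = o (W(m, o) = 0 + o = o)
-100*(W(-1 - 1*4, 5) + 106) = -100*(5 + 106) = -100*111 = -11100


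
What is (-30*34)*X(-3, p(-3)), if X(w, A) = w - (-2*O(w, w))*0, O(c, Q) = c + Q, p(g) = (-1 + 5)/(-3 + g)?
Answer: 3060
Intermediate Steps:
p(g) = 4/(-3 + g)
O(c, Q) = Q + c
X(w, A) = w (X(w, A) = w - (-2*(w + w))*0 = w - (-4*w)*0 = w - 1*0 = w + 0 = w)
(-30*34)*X(-3, p(-3)) = -30*34*(-3) = -1020*(-3) = 3060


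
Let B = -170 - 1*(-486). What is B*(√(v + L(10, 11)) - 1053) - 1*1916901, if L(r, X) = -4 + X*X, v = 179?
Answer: -2249649 + 632*√74 ≈ -2.2442e+6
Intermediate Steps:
B = 316 (B = -170 + 486 = 316)
L(r, X) = -4 + X²
B*(√(v + L(10, 11)) - 1053) - 1*1916901 = 316*(√(179 + (-4 + 11²)) - 1053) - 1*1916901 = 316*(√(179 + (-4 + 121)) - 1053) - 1916901 = 316*(√(179 + 117) - 1053) - 1916901 = 316*(√296 - 1053) - 1916901 = 316*(2*√74 - 1053) - 1916901 = 316*(-1053 + 2*√74) - 1916901 = (-332748 + 632*√74) - 1916901 = -2249649 + 632*√74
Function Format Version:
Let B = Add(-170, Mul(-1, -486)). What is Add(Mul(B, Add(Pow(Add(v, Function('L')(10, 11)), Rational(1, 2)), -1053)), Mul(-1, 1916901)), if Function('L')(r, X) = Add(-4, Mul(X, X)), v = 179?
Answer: Add(-2249649, Mul(632, Pow(74, Rational(1, 2)))) ≈ -2.2442e+6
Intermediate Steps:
B = 316 (B = Add(-170, 486) = 316)
Function('L')(r, X) = Add(-4, Pow(X, 2))
Add(Mul(B, Add(Pow(Add(v, Function('L')(10, 11)), Rational(1, 2)), -1053)), Mul(-1, 1916901)) = Add(Mul(316, Add(Pow(Add(179, Add(-4, Pow(11, 2))), Rational(1, 2)), -1053)), Mul(-1, 1916901)) = Add(Mul(316, Add(Pow(Add(179, Add(-4, 121)), Rational(1, 2)), -1053)), -1916901) = Add(Mul(316, Add(Pow(Add(179, 117), Rational(1, 2)), -1053)), -1916901) = Add(Mul(316, Add(Pow(296, Rational(1, 2)), -1053)), -1916901) = Add(Mul(316, Add(Mul(2, Pow(74, Rational(1, 2))), -1053)), -1916901) = Add(Mul(316, Add(-1053, Mul(2, Pow(74, Rational(1, 2))))), -1916901) = Add(Add(-332748, Mul(632, Pow(74, Rational(1, 2)))), -1916901) = Add(-2249649, Mul(632, Pow(74, Rational(1, 2))))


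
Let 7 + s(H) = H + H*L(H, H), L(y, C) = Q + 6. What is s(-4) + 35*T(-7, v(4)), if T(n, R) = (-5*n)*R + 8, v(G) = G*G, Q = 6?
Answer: 19821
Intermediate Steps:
v(G) = G**2
L(y, C) = 12 (L(y, C) = 6 + 6 = 12)
T(n, R) = 8 - 5*R*n (T(n, R) = -5*R*n + 8 = 8 - 5*R*n)
s(H) = -7 + 13*H (s(H) = -7 + (H + H*12) = -7 + (H + 12*H) = -7 + 13*H)
s(-4) + 35*T(-7, v(4)) = (-7 + 13*(-4)) + 35*(8 - 5*4**2*(-7)) = (-7 - 52) + 35*(8 - 5*16*(-7)) = -59 + 35*(8 + 560) = -59 + 35*568 = -59 + 19880 = 19821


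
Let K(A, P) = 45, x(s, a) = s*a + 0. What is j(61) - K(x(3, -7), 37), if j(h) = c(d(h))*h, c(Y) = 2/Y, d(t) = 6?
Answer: -74/3 ≈ -24.667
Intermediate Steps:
x(s, a) = a*s (x(s, a) = a*s + 0 = a*s)
j(h) = h/3 (j(h) = (2/6)*h = (2*(⅙))*h = h/3)
j(61) - K(x(3, -7), 37) = (⅓)*61 - 1*45 = 61/3 - 45 = -74/3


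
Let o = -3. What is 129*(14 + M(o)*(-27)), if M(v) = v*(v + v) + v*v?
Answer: -92235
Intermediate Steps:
M(v) = 3*v² (M(v) = v*(2*v) + v² = 2*v² + v² = 3*v²)
129*(14 + M(o)*(-27)) = 129*(14 + (3*(-3)²)*(-27)) = 129*(14 + (3*9)*(-27)) = 129*(14 + 27*(-27)) = 129*(14 - 729) = 129*(-715) = -92235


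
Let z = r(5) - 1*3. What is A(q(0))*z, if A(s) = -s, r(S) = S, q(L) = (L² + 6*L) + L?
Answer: 0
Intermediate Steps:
q(L) = L² + 7*L
z = 2 (z = 5 - 1*3 = 5 - 3 = 2)
A(q(0))*z = -0*(7 + 0)*2 = -0*7*2 = -1*0*2 = 0*2 = 0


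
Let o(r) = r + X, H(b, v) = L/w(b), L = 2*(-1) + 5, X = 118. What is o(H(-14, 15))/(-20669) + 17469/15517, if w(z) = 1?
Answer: 32653564/29156443 ≈ 1.1199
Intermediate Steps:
L = 3 (L = -2 + 5 = 3)
H(b, v) = 3 (H(b, v) = 3/1 = 3*1 = 3)
o(r) = 118 + r (o(r) = r + 118 = 118 + r)
o(H(-14, 15))/(-20669) + 17469/15517 = (118 + 3)/(-20669) + 17469/15517 = 121*(-1/20669) + 17469*(1/15517) = -11/1879 + 17469/15517 = 32653564/29156443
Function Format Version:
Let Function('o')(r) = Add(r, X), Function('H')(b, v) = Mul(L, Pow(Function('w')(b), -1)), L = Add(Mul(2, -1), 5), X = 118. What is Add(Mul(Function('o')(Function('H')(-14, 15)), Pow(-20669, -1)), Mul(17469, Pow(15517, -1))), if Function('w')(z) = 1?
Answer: Rational(32653564, 29156443) ≈ 1.1199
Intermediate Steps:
L = 3 (L = Add(-2, 5) = 3)
Function('H')(b, v) = 3 (Function('H')(b, v) = Mul(3, Pow(1, -1)) = Mul(3, 1) = 3)
Function('o')(r) = Add(118, r) (Function('o')(r) = Add(r, 118) = Add(118, r))
Add(Mul(Function('o')(Function('H')(-14, 15)), Pow(-20669, -1)), Mul(17469, Pow(15517, -1))) = Add(Mul(Add(118, 3), Pow(-20669, -1)), Mul(17469, Pow(15517, -1))) = Add(Mul(121, Rational(-1, 20669)), Mul(17469, Rational(1, 15517))) = Add(Rational(-11, 1879), Rational(17469, 15517)) = Rational(32653564, 29156443)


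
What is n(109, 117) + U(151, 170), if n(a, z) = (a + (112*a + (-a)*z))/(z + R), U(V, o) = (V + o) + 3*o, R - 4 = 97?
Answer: 829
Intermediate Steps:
R = 101 (R = 4 + 97 = 101)
U(V, o) = V + 4*o
n(a, z) = (113*a - a*z)/(101 + z) (n(a, z) = (a + (112*a + (-a)*z))/(z + 101) = (a + (112*a - a*z))/(101 + z) = (113*a - a*z)/(101 + z))
n(109, 117) + U(151, 170) = 109*(113 - 1*117)/(101 + 117) + (151 + 4*170) = 109*(113 - 117)/218 + (151 + 680) = 109*(1/218)*(-4) + 831 = -2 + 831 = 829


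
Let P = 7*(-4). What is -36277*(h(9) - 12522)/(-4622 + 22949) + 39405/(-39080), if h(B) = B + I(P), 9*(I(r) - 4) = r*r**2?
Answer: 38144325742273/1289194488 ≈ 29588.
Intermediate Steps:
P = -28
I(r) = 4 + r**3/9 (I(r) = 4 + (r*r**2)/9 = 4 + r**3/9)
h(B) = -21916/9 + B (h(B) = B + (4 + (1/9)*(-28)**3) = B + (4 + (1/9)*(-21952)) = B + (4 - 21952/9) = B - 21916/9 = -21916/9 + B)
-36277*(h(9) - 12522)/(-4622 + 22949) + 39405/(-39080) = -36277*((-21916/9 + 9) - 12522)/(-4622 + 22949) + 39405/(-39080) = -36277/(18327/(-21835/9 - 12522)) + 39405*(-1/39080) = -36277/(18327/(-134533/9)) - 7881/7816 = -36277/(18327*(-9/134533)) - 7881/7816 = -36277/(-164943/134533) - 7881/7816 = -36277*(-134533/164943) - 7881/7816 = 4880453641/164943 - 7881/7816 = 38144325742273/1289194488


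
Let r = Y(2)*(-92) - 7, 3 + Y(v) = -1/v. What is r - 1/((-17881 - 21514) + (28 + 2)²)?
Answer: 12125926/38495 ≈ 315.00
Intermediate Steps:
Y(v) = -3 - 1/v
r = 315 (r = (-3 - 1/2)*(-92) - 7 = (-3 - 1*½)*(-92) - 7 = (-3 - ½)*(-92) - 7 = -7/2*(-92) - 7 = 322 - 7 = 315)
r - 1/((-17881 - 21514) + (28 + 2)²) = 315 - 1/((-17881 - 21514) + (28 + 2)²) = 315 - 1/(-39395 + 30²) = 315 - 1/(-39395 + 900) = 315 - 1/(-38495) = 315 - 1*(-1/38495) = 315 + 1/38495 = 12125926/38495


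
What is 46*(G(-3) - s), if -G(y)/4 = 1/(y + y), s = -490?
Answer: 67712/3 ≈ 22571.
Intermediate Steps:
G(y) = -2/y (G(y) = -4/(y + y) = -4*1/(2*y) = -2/y)
46*(G(-3) - s) = 46*(-2/(-3) - 1*(-490)) = 46*(-2*(-⅓) + 490) = 46*(⅔ + 490) = 46*(1472/3) = 67712/3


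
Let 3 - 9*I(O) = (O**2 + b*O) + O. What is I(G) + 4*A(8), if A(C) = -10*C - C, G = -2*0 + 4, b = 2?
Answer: -3193/9 ≈ -354.78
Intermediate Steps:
G = 4 (G = 0 + 4 = 4)
I(O) = 1/3 - O/3 - O**2/9 (I(O) = 1/3 - ((O**2 + 2*O) + O)/9 = 1/3 - (O**2 + 3*O)/9 = 1/3 + (-O/3 - O**2/9) = 1/3 - O/3 - O**2/9)
A(C) = -11*C
I(G) + 4*A(8) = (1/3 - 1/3*4 - 1/9*4**2) + 4*(-11*8) = (1/3 - 4/3 - 1/9*16) + 4*(-88) = (1/3 - 4/3 - 16/9) - 352 = -25/9 - 352 = -3193/9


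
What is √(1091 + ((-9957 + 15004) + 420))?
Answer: √6558 ≈ 80.981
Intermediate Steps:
√(1091 + ((-9957 + 15004) + 420)) = √(1091 + (5047 + 420)) = √(1091 + 5467) = √6558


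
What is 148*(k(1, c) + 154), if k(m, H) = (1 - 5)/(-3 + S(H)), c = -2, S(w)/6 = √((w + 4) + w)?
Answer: 68968/3 ≈ 22989.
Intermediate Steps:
S(w) = 6*√(4 + 2*w) (S(w) = 6*√((w + 4) + w) = 6*√((4 + w) + w) = 6*√(4 + 2*w))
k(m, H) = -4/(-3 + 6*√(4 + 2*H)) (k(m, H) = (1 - 5)/(-3 + 6*√(4 + 2*H)) = -4/(-3 + 6*√(4 + 2*H)))
148*(k(1, c) + 154) = 148*(-4/(-3 + 6*√2*√(2 - 2)) + 154) = 148*(-4/(-3 + 6*√2*√0) + 154) = 148*(-4/(-3 + 6*√2*0) + 154) = 148*(-4/(-3 + 0) + 154) = 148*(-4/(-3) + 154) = 148*(-4*(-⅓) + 154) = 148*(4/3 + 154) = 148*(466/3) = 68968/3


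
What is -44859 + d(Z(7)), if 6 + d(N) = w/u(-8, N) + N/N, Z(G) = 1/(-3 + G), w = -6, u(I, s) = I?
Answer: -179453/4 ≈ -44863.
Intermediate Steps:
d(N) = -17/4 (d(N) = -6 + (-6/(-8) + N/N) = -6 + (-6*(-⅛) + 1) = -6 + (¾ + 1) = -6 + 7/4 = -17/4)
-44859 + d(Z(7)) = -44859 - 17/4 = -179453/4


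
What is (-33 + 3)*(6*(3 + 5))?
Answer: -1440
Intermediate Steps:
(-33 + 3)*(6*(3 + 5)) = -180*8 = -30*48 = -1440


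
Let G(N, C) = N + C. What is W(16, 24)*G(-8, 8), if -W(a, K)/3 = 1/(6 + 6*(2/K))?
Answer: 0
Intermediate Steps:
G(N, C) = C + N
W(a, K) = -3/(6 + 12/K) (W(a, K) = -3/(6 + 6*(2/K)) = -3/(6 + 12/K))
W(16, 24)*G(-8, 8) = (-1*24/(4 + 2*24))*(8 - 8) = -1*24/(4 + 48)*0 = -1*24/52*0 = -1*24*1/52*0 = -6/13*0 = 0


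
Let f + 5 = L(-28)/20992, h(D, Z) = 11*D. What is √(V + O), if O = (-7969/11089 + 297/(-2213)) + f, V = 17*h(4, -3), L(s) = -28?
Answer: √1138040752464240687714/1238323984 ≈ 27.242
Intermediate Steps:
V = 748 (V = 17*(11*4) = 17*44 = 748)
f = -26247/5248 (f = -5 - 28/20992 = -5 - 28*1/20992 = -5 - 7/5248 = -26247/5248 ≈ -5.0013)
O = -57994980863/9906591872 (O = (-7969/11089 + 297/(-2213)) - 26247/5248 = (-7969*1/11089 + 297*(-1/2213)) - 26247/5248 = (-613/853 - 297/2213) - 26247/5248 = -1609910/1887689 - 26247/5248 = -57994980863/9906591872 ≈ -5.8542)
√(V + O) = √(748 - 57994980863/9906591872) = √(7352135739393/9906591872) = √1138040752464240687714/1238323984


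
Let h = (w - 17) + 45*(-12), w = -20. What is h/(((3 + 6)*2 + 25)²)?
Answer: -577/1849 ≈ -0.31206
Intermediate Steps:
h = -577 (h = (-20 - 17) + 45*(-12) = -37 - 540 = -577)
h/(((3 + 6)*2 + 25)²) = -577/((3 + 6)*2 + 25)² = -577/(9*2 + 25)² = -577/(18 + 25)² = -577/(43²) = -577/1849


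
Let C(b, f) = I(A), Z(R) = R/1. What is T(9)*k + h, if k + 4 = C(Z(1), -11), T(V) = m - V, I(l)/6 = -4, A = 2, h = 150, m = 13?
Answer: 38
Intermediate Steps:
Z(R) = R (Z(R) = R*1 = R)
I(l) = -24 (I(l) = 6*(-4) = -24)
C(b, f) = -24
T(V) = 13 - V
k = -28 (k = -4 - 24 = -28)
T(9)*k + h = (13 - 1*9)*(-28) + 150 = (13 - 9)*(-28) + 150 = 4*(-28) + 150 = -112 + 150 = 38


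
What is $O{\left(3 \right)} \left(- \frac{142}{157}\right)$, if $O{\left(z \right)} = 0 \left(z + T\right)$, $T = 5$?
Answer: $0$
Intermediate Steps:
$O{\left(z \right)} = 0$ ($O{\left(z \right)} = 0 \left(z + 5\right) = 0 \left(5 + z\right) = 0$)
$O{\left(3 \right)} \left(- \frac{142}{157}\right) = 0 \left(- \frac{142}{157}\right) = 0$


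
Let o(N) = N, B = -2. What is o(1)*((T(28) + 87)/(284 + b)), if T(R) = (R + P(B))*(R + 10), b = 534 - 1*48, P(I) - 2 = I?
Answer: 1151/770 ≈ 1.4948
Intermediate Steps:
P(I) = 2 + I
b = 486 (b = 534 - 48 = 486)
T(R) = R*(10 + R) (T(R) = (R + (2 - 2))*(R + 10) = (R + 0)*(10 + R) = R*(10 + R))
o(1)*((T(28) + 87)/(284 + b)) = 1*((28*(10 + 28) + 87)/(284 + 486)) = 1*((28*38 + 87)/770) = 1*((1064 + 87)*(1/770)) = 1*(1151*(1/770)) = 1*(1151/770) = 1151/770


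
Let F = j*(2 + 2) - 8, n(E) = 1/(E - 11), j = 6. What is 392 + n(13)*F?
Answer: 400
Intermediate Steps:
n(E) = 1/(-11 + E)
F = 16 (F = 6*(2 + 2) - 8 = 6*4 - 8 = 24 - 8 = 16)
392 + n(13)*F = 392 + 16/(-11 + 13) = 392 + 16/2 = 392 + (1/2)*16 = 392 + 8 = 400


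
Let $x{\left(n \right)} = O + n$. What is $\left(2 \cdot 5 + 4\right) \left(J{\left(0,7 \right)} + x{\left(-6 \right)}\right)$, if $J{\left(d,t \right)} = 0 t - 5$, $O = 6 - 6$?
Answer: $-154$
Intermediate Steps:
$O = 0$ ($O = 6 - 6 = 0$)
$x{\left(n \right)} = n$ ($x{\left(n \right)} = 0 + n = n$)
$J{\left(d,t \right)} = -5$ ($J{\left(d,t \right)} = 0 - 5 = -5$)
$\left(2 \cdot 5 + 4\right) \left(J{\left(0,7 \right)} + x{\left(-6 \right)}\right) = \left(2 \cdot 5 + 4\right) \left(-5 - 6\right) = \left(10 + 4\right) \left(-11\right) = 14 \left(-11\right) = -154$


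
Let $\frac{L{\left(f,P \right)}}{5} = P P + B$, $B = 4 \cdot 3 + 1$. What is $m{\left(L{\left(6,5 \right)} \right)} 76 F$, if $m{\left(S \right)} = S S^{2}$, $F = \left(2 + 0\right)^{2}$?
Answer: $2085136000$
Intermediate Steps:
$B = 13$ ($B = 12 + 1 = 13$)
$L{\left(f,P \right)} = 65 + 5 P^{2}$ ($L{\left(f,P \right)} = 5 \left(P P + 13\right) = 5 \left(P^{2} + 13\right) = 5 \left(13 + P^{2}\right) = 65 + 5 P^{2}$)
$F = 4$ ($F = 2^{2} = 4$)
$m{\left(S \right)} = S^{3}$
$m{\left(L{\left(6,5 \right)} \right)} 76 F = \left(65 + 5 \cdot 5^{2}\right)^{3} \cdot 76 \cdot 4 = \left(65 + 5 \cdot 25\right)^{3} \cdot 76 \cdot 4 = \left(65 + 125\right)^{3} \cdot 76 \cdot 4 = 190^{3} \cdot 76 \cdot 4 = 6859000 \cdot 76 \cdot 4 = 521284000 \cdot 4 = 2085136000$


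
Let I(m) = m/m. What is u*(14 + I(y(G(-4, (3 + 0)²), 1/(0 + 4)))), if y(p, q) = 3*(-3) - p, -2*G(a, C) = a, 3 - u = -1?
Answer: 60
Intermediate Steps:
u = 4 (u = 3 - 1*(-1) = 3 + 1 = 4)
G(a, C) = -a/2
y(p, q) = -9 - p
I(m) = 1
u*(14 + I(y(G(-4, (3 + 0)²), 1/(0 + 4)))) = 4*(14 + 1) = 4*15 = 60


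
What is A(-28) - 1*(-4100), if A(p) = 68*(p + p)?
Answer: 292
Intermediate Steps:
A(p) = 136*p (A(p) = 68*(2*p) = 136*p)
A(-28) - 1*(-4100) = 136*(-28) - 1*(-4100) = -3808 + 4100 = 292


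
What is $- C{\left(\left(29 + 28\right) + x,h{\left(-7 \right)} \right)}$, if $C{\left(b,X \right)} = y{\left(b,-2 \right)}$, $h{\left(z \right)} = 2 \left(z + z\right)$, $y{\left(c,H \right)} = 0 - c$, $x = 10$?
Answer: $67$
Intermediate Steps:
$y{\left(c,H \right)} = - c$
$h{\left(z \right)} = 4 z$ ($h{\left(z \right)} = 2 \cdot 2 z = 4 z$)
$C{\left(b,X \right)} = - b$
$- C{\left(\left(29 + 28\right) + x,h{\left(-7 \right)} \right)} = - \left(-1\right) \left(\left(29 + 28\right) + 10\right) = - \left(-1\right) \left(57 + 10\right) = - \left(-1\right) 67 = \left(-1\right) \left(-67\right) = 67$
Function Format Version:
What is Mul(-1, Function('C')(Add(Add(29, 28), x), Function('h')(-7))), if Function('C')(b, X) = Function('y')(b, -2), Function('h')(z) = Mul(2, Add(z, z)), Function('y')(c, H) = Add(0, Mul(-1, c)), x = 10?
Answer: 67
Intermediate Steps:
Function('y')(c, H) = Mul(-1, c)
Function('h')(z) = Mul(4, z) (Function('h')(z) = Mul(2, Mul(2, z)) = Mul(4, z))
Function('C')(b, X) = Mul(-1, b)
Mul(-1, Function('C')(Add(Add(29, 28), x), Function('h')(-7))) = Mul(-1, Mul(-1, Add(Add(29, 28), 10))) = Mul(-1, Mul(-1, Add(57, 10))) = Mul(-1, Mul(-1, 67)) = Mul(-1, -67) = 67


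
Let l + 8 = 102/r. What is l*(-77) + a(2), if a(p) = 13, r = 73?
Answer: 38063/73 ≈ 521.41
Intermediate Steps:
l = -482/73 (l = -8 + 102/73 = -482/73 ≈ -6.6027)
l*(-77) + a(2) = -482/73*(-77) + 13 = 37114/73 + 13 = 38063/73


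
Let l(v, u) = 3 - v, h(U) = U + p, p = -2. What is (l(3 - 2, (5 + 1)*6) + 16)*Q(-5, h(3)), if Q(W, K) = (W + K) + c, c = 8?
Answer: 72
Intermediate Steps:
h(U) = -2 + U (h(U) = U - 2 = -2 + U)
Q(W, K) = 8 + K + W (Q(W, K) = (W + K) + 8 = (K + W) + 8 = 8 + K + W)
(l(3 - 2, (5 + 1)*6) + 16)*Q(-5, h(3)) = ((3 - (3 - 2)) + 16)*(8 + (-2 + 3) - 5) = ((3 - 1*1) + 16)*(8 + 1 - 5) = ((3 - 1) + 16)*4 = (2 + 16)*4 = 18*4 = 72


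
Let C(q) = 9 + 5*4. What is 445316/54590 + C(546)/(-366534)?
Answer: 81610935817/10004545530 ≈ 8.1574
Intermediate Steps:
C(q) = 29 (C(q) = 9 + 20 = 29)
445316/54590 + C(546)/(-366534) = 445316/54590 + 29/(-366534) = 445316*(1/54590) + 29*(-1/366534) = 222658/27295 - 29/366534 = 81610935817/10004545530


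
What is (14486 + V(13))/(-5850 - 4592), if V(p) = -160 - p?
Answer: -14313/10442 ≈ -1.3707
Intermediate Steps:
(14486 + V(13))/(-5850 - 4592) = (14486 + (-160 - 1*13))/(-5850 - 4592) = (14486 + (-160 - 13))/(-10442) = (14486 - 173)*(-1/10442) = 14313*(-1/10442) = -14313/10442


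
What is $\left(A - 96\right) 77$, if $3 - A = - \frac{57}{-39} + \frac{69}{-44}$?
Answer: $- \frac{371945}{52} \approx -7152.8$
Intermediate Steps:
$A = \frac{1777}{572}$ ($A = 3 - \left(- \frac{57}{-39} + \frac{69}{-44}\right) = 3 - \left(\left(-57\right) \left(- \frac{1}{39}\right) + 69 \left(- \frac{1}{44}\right)\right) = 3 - \left(\frac{19}{13} - \frac{69}{44}\right) = 3 - - \frac{61}{572} = 3 + \frac{61}{572} = \frac{1777}{572} \approx 3.1066$)
$\left(A - 96\right) 77 = \left(\frac{1777}{572} - 96\right) 77 = \left(- \frac{53135}{572}\right) 77 = - \frac{371945}{52}$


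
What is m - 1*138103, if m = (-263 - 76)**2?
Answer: -23182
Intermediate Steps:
m = 114921 (m = (-339)**2 = 114921)
m - 1*138103 = 114921 - 1*138103 = 114921 - 138103 = -23182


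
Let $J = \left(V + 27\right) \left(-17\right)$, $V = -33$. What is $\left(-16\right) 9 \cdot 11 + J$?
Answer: $-1482$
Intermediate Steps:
$J = 102$ ($J = \left(-33 + 27\right) \left(-17\right) = \left(-6\right) \left(-17\right) = 102$)
$\left(-16\right) 9 \cdot 11 + J = \left(-16\right) 9 \cdot 11 + 102 = \left(-144\right) 11 + 102 = -1584 + 102 = -1482$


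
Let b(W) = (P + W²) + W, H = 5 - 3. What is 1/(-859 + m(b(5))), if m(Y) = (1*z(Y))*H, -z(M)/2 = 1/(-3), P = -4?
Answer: -3/2573 ≈ -0.0011660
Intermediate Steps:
H = 2
z(M) = ⅔ (z(M) = -2/(-3) = -2*(-⅓) = ⅔)
b(W) = -4 + W + W² (b(W) = (-4 + W²) + W = -4 + W + W²)
m(Y) = 4/3 (m(Y) = (1*(⅔))*2 = (⅔)*2 = 4/3)
1/(-859 + m(b(5))) = 1/(-859 + 4/3) = 1/(-2573/3) = -3/2573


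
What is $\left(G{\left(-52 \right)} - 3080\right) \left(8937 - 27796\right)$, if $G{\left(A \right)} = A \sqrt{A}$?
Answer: $58085720 + 1961336 i \sqrt{13} \approx 5.8086 \cdot 10^{7} + 7.0717 \cdot 10^{6} i$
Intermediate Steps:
$G{\left(A \right)} = A^{\frac{3}{2}}$
$\left(G{\left(-52 \right)} - 3080\right) \left(8937 - 27796\right) = \left(\left(-52\right)^{\frac{3}{2}} - 3080\right) \left(8937 - 27796\right) = \left(- 104 i \sqrt{13} - 3080\right) \left(-18859\right) = \left(-3080 - 104 i \sqrt{13}\right) \left(-18859\right) = 58085720 + 1961336 i \sqrt{13}$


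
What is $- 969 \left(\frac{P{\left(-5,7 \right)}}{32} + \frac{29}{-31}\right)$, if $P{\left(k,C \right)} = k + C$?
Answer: $\frac{419577}{496} \approx 845.92$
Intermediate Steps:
$P{\left(k,C \right)} = C + k$
$- 969 \left(\frac{P{\left(-5,7 \right)}}{32} + \frac{29}{-31}\right) = - 969 \left(\frac{7 - 5}{32} + \frac{29}{-31}\right) = - 969 \left(2 \cdot \frac{1}{32} + 29 \left(- \frac{1}{31}\right)\right) = - 969 \left(\frac{1}{16} - \frac{29}{31}\right) = \left(-969\right) \left(- \frac{433}{496}\right) = \frac{419577}{496}$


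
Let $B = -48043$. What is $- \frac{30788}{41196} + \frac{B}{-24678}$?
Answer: $\frac{101616097}{84719574} \approx 1.1994$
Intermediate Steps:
$- \frac{30788}{41196} + \frac{B}{-24678} = - \frac{30788}{41196} - \frac{48043}{-24678} = \left(-30788\right) \frac{1}{41196} - - \frac{48043}{24678} = - \frac{7697}{10299} + \frac{48043}{24678} = \frac{101616097}{84719574}$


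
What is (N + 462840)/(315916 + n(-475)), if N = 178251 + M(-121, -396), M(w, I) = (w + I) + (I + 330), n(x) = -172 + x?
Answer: 640508/315269 ≈ 2.0316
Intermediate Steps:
M(w, I) = 330 + w + 2*I (M(w, I) = (I + w) + (330 + I) = 330 + w + 2*I)
N = 177668 (N = 178251 + (330 - 121 + 2*(-396)) = 178251 + (330 - 121 - 792) = 178251 - 583 = 177668)
(N + 462840)/(315916 + n(-475)) = (177668 + 462840)/(315916 + (-172 - 475)) = 640508/(315916 - 647) = 640508/315269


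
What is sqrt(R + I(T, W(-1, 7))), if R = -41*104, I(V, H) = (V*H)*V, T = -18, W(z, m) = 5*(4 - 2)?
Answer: 32*I ≈ 32.0*I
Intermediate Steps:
W(z, m) = 10 (W(z, m) = 5*2 = 10)
I(V, H) = H*V**2 (I(V, H) = (H*V)*V = H*V**2)
R = -4264
sqrt(R + I(T, W(-1, 7))) = sqrt(-4264 + 10*(-18)**2) = sqrt(-4264 + 10*324) = sqrt(-4264 + 3240) = sqrt(-1024) = 32*I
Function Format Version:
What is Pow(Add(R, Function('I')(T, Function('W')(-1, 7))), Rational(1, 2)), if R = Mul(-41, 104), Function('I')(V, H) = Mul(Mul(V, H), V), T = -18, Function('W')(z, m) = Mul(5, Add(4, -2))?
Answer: Mul(32, I) ≈ Mul(32.000, I)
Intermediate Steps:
Function('W')(z, m) = 10 (Function('W')(z, m) = Mul(5, 2) = 10)
Function('I')(V, H) = Mul(H, Pow(V, 2)) (Function('I')(V, H) = Mul(Mul(H, V), V) = Mul(H, Pow(V, 2)))
R = -4264
Pow(Add(R, Function('I')(T, Function('W')(-1, 7))), Rational(1, 2)) = Pow(Add(-4264, Mul(10, Pow(-18, 2))), Rational(1, 2)) = Pow(Add(-4264, Mul(10, 324)), Rational(1, 2)) = Pow(Add(-4264, 3240), Rational(1, 2)) = Pow(-1024, Rational(1, 2)) = Mul(32, I)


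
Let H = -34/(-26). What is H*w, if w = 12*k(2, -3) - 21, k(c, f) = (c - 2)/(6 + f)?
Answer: -357/13 ≈ -27.462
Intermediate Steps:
H = 17/13 (H = -34*(-1/26) = 17/13 ≈ 1.3077)
k(c, f) = (-2 + c)/(6 + f)
w = -21 (w = 12*((-2 + 2)/(6 - 3)) - 21 = 12*(0/3) - 21 = 12*((1/3)*0) - 21 = 12*0 - 21 = 0 - 21 = -21)
H*w = (17/13)*(-21) = -357/13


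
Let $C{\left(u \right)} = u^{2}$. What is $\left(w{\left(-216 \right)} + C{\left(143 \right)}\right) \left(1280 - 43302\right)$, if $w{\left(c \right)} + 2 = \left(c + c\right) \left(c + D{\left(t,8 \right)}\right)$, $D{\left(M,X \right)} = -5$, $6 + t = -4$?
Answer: $-4871148218$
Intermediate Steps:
$t = -10$ ($t = -6 - 4 = -10$)
$w{\left(c \right)} = -2 + 2 c \left(-5 + c\right)$ ($w{\left(c \right)} = -2 + \left(c + c\right) \left(c - 5\right) = -2 + 2 c \left(-5 + c\right)$)
$\left(w{\left(-216 \right)} + C{\left(143 \right)}\right) \left(1280 - 43302\right) = \left(\left(-2 - -2160 + 2 \left(-216\right)^{2}\right) + 143^{2}\right) \left(1280 - 43302\right) = \left(\left(-2 + 2160 + 2 \cdot 46656\right) + 20449\right) \left(-42022\right) = \left(\left(-2 + 2160 + 93312\right) + 20449\right) \left(-42022\right) = \left(95470 + 20449\right) \left(-42022\right) = 115919 \left(-42022\right) = -4871148218$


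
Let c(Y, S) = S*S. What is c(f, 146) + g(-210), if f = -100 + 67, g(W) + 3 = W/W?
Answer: 21314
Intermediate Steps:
g(W) = -2 (g(W) = -3 + W/W = -3 + 1 = -2)
f = -33
c(Y, S) = S²
c(f, 146) + g(-210) = 146² - 2 = 21316 - 2 = 21314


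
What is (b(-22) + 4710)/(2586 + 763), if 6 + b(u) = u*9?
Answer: 4506/3349 ≈ 1.3455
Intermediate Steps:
b(u) = -6 + 9*u (b(u) = -6 + u*9 = -6 + 9*u)
(b(-22) + 4710)/(2586 + 763) = ((-6 + 9*(-22)) + 4710)/(2586 + 763) = ((-6 - 198) + 4710)/3349 = (-204 + 4710)*(1/3349) = 4506*(1/3349) = 4506/3349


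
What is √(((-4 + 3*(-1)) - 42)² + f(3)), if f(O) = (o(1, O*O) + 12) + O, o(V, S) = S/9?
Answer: √2417 ≈ 49.163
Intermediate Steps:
o(V, S) = S/9 (o(V, S) = S*(⅑) = S/9)
f(O) = 12 + O + O²/9 (f(O) = ((O*O)/9 + 12) + O = (O²/9 + 12) + O = (12 + O²/9) + O = 12 + O + O²/9)
√(((-4 + 3*(-1)) - 42)² + f(3)) = √(((-4 + 3*(-1)) - 42)² + (12 + 3 + (⅑)*3²)) = √(((-4 - 3) - 42)² + (12 + 3 + (⅑)*9)) = √((-7 - 42)² + (12 + 3 + 1)) = √((-49)² + 16) = √(2401 + 16) = √2417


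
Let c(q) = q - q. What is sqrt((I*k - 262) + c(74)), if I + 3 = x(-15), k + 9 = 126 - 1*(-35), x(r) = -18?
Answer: I*sqrt(3454) ≈ 58.771*I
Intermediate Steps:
k = 152 (k = -9 + (126 - 1*(-35)) = -9 + (126 + 35) = -9 + 161 = 152)
c(q) = 0
I = -21 (I = -3 - 18 = -21)
sqrt((I*k - 262) + c(74)) = sqrt((-21*152 - 262) + 0) = sqrt((-3192 - 262) + 0) = sqrt(-3454 + 0) = sqrt(-3454) = I*sqrt(3454)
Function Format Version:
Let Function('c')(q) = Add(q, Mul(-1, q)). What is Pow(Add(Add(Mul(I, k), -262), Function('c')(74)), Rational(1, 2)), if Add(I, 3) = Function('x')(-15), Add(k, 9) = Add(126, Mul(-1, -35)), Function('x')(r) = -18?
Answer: Mul(I, Pow(3454, Rational(1, 2))) ≈ Mul(58.771, I)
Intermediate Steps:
k = 152 (k = Add(-9, Add(126, Mul(-1, -35))) = Add(-9, Add(126, 35)) = Add(-9, 161) = 152)
Function('c')(q) = 0
I = -21 (I = Add(-3, -18) = -21)
Pow(Add(Add(Mul(I, k), -262), Function('c')(74)), Rational(1, 2)) = Pow(Add(Add(Mul(-21, 152), -262), 0), Rational(1, 2)) = Pow(Add(Add(-3192, -262), 0), Rational(1, 2)) = Pow(Add(-3454, 0), Rational(1, 2)) = Pow(-3454, Rational(1, 2)) = Mul(I, Pow(3454, Rational(1, 2)))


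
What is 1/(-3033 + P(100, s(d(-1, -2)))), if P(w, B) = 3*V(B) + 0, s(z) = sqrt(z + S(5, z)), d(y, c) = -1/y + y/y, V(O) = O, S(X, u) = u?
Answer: -1/3027 ≈ -0.00033036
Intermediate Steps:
d(y, c) = 1 - 1/y (d(y, c) = -1/y + 1 = 1 - 1/y)
s(z) = sqrt(2)*sqrt(z) (s(z) = sqrt(z + z) = sqrt(2*z) = sqrt(2)*sqrt(z))
P(w, B) = 3*B (P(w, B) = 3*B + 0 = 3*B)
1/(-3033 + P(100, s(d(-1, -2)))) = 1/(-3033 + 3*(sqrt(2)*sqrt((-1 - 1)/(-1)))) = 1/(-3033 + 3*(sqrt(2)*sqrt(-1*(-2)))) = 1/(-3033 + 3*(sqrt(2)*sqrt(2))) = 1/(-3033 + 3*2) = 1/(-3033 + 6) = 1/(-3027) = -1/3027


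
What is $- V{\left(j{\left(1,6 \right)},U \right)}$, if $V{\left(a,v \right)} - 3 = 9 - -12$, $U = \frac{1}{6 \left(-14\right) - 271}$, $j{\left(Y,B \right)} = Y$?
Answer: $-24$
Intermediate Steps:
$U = - \frac{1}{355}$ ($U = \frac{1}{-84 - 271} = \frac{1}{-355} = - \frac{1}{355} \approx -0.0028169$)
$V{\left(a,v \right)} = 24$ ($V{\left(a,v \right)} = 3 + \left(9 - -12\right) = 3 + \left(9 + 12\right) = 3 + 21 = 24$)
$- V{\left(j{\left(1,6 \right)},U \right)} = \left(-1\right) 24 = -24$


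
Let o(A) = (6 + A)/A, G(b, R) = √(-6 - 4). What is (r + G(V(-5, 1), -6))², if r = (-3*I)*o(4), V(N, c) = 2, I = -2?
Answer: (15 + I*√10)² ≈ 215.0 + 94.868*I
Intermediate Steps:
G(b, R) = I*√10 (G(b, R) = √(-10) = I*√10)
o(A) = (6 + A)/A
r = 15 (r = (-3*(-2))*((6 + 4)/4) = 6*((¼)*10) = 6*(5/2) = 15)
(r + G(V(-5, 1), -6))² = (15 + I*√10)²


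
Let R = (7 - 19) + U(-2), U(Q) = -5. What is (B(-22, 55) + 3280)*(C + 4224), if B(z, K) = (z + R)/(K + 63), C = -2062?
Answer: 418348081/59 ≈ 7.0906e+6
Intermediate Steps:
R = -17 (R = (7 - 19) - 5 = -12 - 5 = -17)
B(z, K) = (-17 + z)/(63 + K) (B(z, K) = (z - 17)/(K + 63) = (-17 + z)/(63 + K))
(B(-22, 55) + 3280)*(C + 4224) = ((-17 - 22)/(63 + 55) + 3280)*(-2062 + 4224) = (-39/118 + 3280)*2162 = (387001/118)*2162 = 418348081/59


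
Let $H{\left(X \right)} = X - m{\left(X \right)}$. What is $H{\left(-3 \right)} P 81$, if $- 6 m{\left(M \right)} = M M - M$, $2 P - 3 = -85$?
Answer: $3321$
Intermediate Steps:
$P = -41$ ($P = \frac{3}{2} + \frac{1}{2} \left(-85\right) = \frac{3}{2} - \frac{85}{2} = -41$)
$m{\left(M \right)} = - \frac{M^{2}}{6} + \frac{M}{6}$ ($m{\left(M \right)} = - \frac{M M - M}{6} = - \frac{M^{2} - M}{6} = - \frac{M^{2}}{6} + \frac{M}{6}$)
$H{\left(X \right)} = X - \frac{X \left(1 - X\right)}{6}$
$H{\left(-3 \right)} P 81 = \frac{1}{6} \left(-3\right) \left(5 - 3\right) \left(-41\right) 81 = \frac{1}{6} \left(-3\right) 2 \left(-41\right) 81 = \left(-1\right) \left(-41\right) 81 = 41 \cdot 81 = 3321$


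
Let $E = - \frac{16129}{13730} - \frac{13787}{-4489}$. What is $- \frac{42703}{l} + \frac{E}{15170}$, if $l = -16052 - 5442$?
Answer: $\frac{19964638110536813}{10048308780700300} \approx 1.9869$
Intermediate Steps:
$l = -21494$ ($l = -16052 - 5442 = -21494$)
$E = \frac{116892429}{61633970}$ ($E = \left(-16129\right) \frac{1}{13730} - - \frac{13787}{4489} = - \frac{16129}{13730} + \frac{13787}{4489} = \frac{116892429}{61633970} \approx 1.8966$)
$- \frac{42703}{l} + \frac{E}{15170} = - \frac{42703}{-21494} + \frac{116892429}{61633970 \cdot 15170} = \left(-42703\right) \left(- \frac{1}{21494}\right) + \frac{116892429}{61633970} \cdot \frac{1}{15170} = \frac{42703}{21494} + \frac{116892429}{934987324900} = \frac{19964638110536813}{10048308780700300}$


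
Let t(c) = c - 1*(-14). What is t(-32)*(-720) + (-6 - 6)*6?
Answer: 12888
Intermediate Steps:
t(c) = 14 + c (t(c) = c + 14 = 14 + c)
t(-32)*(-720) + (-6 - 6)*6 = (14 - 32)*(-720) + (-6 - 6)*6 = -18*(-720) - 12*6 = 12960 - 72 = 12888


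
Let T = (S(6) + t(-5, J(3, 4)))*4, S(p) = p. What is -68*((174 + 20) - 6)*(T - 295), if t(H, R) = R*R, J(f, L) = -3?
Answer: 3004240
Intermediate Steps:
t(H, R) = R²
T = 60 (T = (6 + (-3)²)*4 = (6 + 9)*4 = 15*4 = 60)
-68*((174 + 20) - 6)*(T - 295) = -68*((174 + 20) - 6)*(60 - 295) = -68*(194 - 6)*(-235) = -12784*(-235) = -68*(-44180) = 3004240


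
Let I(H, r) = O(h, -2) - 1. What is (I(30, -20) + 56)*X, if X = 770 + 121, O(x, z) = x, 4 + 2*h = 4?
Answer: 49005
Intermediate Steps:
h = 0 (h = -2 + (1/2)*4 = -2 + 2 = 0)
I(H, r) = -1 (I(H, r) = 0 - 1 = -1)
X = 891
(I(30, -20) + 56)*X = (-1 + 56)*891 = 55*891 = 49005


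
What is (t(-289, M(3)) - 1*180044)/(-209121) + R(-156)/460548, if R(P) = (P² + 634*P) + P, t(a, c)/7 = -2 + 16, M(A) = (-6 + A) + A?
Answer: 169816699/243207723 ≈ 0.69824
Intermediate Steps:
M(A) = -6 + 2*A
t(a, c) = 98 (t(a, c) = 7*(-2 + 16) = 7*14 = 98)
R(P) = P² + 635*P
(t(-289, M(3)) - 1*180044)/(-209121) + R(-156)/460548 = (98 - 1*180044)/(-209121) - 156*(635 - 156)/460548 = (98 - 180044)*(-1/209121) - 156*479*(1/460548) = -179946*(-1/209121) - 74724*1/460548 = 59982/69707 - 6227/38379 = 169816699/243207723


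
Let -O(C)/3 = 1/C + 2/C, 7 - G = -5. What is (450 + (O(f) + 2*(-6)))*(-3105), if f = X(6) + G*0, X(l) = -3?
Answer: -1369305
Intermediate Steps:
G = 12 (G = 7 - 1*(-5) = 7 + 5 = 12)
f = -3 (f = -3 + 12*0 = -3 + 0 = -3)
O(C) = -9/C (O(C) = -3*(1/C + 2/C) = -9/C)
(450 + (O(f) + 2*(-6)))*(-3105) = (450 + (-9/(-3) + 2*(-6)))*(-3105) = (450 + (-9*(-1/3) - 12))*(-3105) = (450 + (3 - 12))*(-3105) = (450 - 9)*(-3105) = 441*(-3105) = -1369305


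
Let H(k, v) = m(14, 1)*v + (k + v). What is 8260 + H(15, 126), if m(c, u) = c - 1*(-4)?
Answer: 10669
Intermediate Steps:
m(c, u) = 4 + c (m(c, u) = c + 4 = 4 + c)
H(k, v) = k + 19*v (H(k, v) = (4 + 14)*v + (k + v) = 18*v + (k + v) = k + 19*v)
8260 + H(15, 126) = 8260 + (15 + 19*126) = 8260 + (15 + 2394) = 8260 + 2409 = 10669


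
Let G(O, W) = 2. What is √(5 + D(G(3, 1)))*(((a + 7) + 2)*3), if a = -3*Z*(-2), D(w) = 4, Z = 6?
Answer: 405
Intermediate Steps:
a = 36 (a = -3*6*(-2) = -18*(-2) = 36)
√(5 + D(G(3, 1)))*(((a + 7) + 2)*3) = √(5 + 4)*(((36 + 7) + 2)*3) = √9*((43 + 2)*3) = 3*(45*3) = 3*135 = 405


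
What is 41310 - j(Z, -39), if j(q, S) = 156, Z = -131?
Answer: 41154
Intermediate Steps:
41310 - j(Z, -39) = 41310 - 1*156 = 41310 - 156 = 41154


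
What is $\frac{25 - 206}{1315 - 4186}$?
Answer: $\frac{181}{2871} \approx 0.063044$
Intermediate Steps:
$\frac{25 - 206}{1315 - 4186} = - \frac{181}{-2871} = \left(-181\right) \left(- \frac{1}{2871}\right) = \frac{181}{2871}$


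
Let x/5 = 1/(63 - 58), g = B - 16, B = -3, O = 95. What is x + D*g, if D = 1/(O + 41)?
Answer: 117/136 ≈ 0.86029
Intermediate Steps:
D = 1/136 (D = 1/(95 + 41) = 1/136 ≈ 0.0073529)
g = -19 (g = -3 - 16 = -19)
x = 1 (x = 5/(63 - 58) = 5/5 = 5*(⅕) = 1)
x + D*g = 1 + (1/136)*(-19) = 1 - 19/136 = 117/136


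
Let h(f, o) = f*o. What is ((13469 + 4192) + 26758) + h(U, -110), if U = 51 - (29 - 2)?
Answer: 41779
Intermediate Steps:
U = 24 (U = 51 - 1*27 = 51 - 27 = 24)
((13469 + 4192) + 26758) + h(U, -110) = ((13469 + 4192) + 26758) + 24*(-110) = (17661 + 26758) - 2640 = 44419 - 2640 = 41779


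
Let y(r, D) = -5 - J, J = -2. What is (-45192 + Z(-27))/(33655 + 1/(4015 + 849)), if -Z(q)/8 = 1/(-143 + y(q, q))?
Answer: -16046394368/11949948233 ≈ -1.3428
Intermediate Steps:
y(r, D) = -3 (y(r, D) = -5 - 1*(-2) = -5 + 2 = -3)
Z(q) = 4/73 (Z(q) = -8/(-143 - 3) = -8/(-146) = -8*(-1/146) = 4/73)
(-45192 + Z(-27))/(33655 + 1/(4015 + 849)) = (-45192 + 4/73)/(33655 + 1/(4015 + 849)) = -3299012/(73*(33655 + 1/4864)) = -3299012/(73*163697921/4864) = -3299012/73*4864/163697921 = -16046394368/11949948233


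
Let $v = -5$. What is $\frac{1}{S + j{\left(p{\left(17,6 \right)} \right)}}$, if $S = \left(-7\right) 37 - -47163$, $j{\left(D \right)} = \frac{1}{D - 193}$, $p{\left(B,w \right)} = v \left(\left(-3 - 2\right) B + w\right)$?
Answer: $\frac{202}{9474609} \approx 2.132 \cdot 10^{-5}$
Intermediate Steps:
$p{\left(B,w \right)} = - 5 w + 25 B$ ($p{\left(B,w \right)} = - 5 \left(\left(-3 - 2\right) B + w\right) = - 5 \left(- 5 B + w\right) = - 5 \left(w - 5 B\right) = - 5 w + 25 B$)
$j{\left(D \right)} = \frac{1}{-193 + D}$
$S = 46904$ ($S = -259 + 47163 = 46904$)
$\frac{1}{S + j{\left(p{\left(17,6 \right)} \right)}} = \frac{1}{46904 + \frac{1}{-193 + \left(\left(-5\right) 6 + 25 \cdot 17\right)}} = \frac{1}{46904 + \frac{1}{-193 + \left(-30 + 425\right)}} = \frac{1}{46904 + \frac{1}{-193 + 395}} = \frac{1}{46904 + \frac{1}{202}} = \frac{1}{\frac{9474609}{202}} = \frac{202}{9474609}$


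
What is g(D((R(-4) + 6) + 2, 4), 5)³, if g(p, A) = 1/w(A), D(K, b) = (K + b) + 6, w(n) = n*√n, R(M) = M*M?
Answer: √5/3125 ≈ 0.00071554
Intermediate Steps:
R(M) = M²
w(n) = n^(3/2)
D(K, b) = 6 + K + b
g(p, A) = A^(-3/2) (g(p, A) = 1/(A^(3/2)) = A^(-3/2))
g(D((R(-4) + 6) + 2, 4), 5)³ = (5^(-3/2))³ = (√5/25)³ = √5/3125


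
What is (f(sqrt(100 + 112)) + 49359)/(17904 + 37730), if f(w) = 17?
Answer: 24688/27817 ≈ 0.88752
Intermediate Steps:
(f(sqrt(100 + 112)) + 49359)/(17904 + 37730) = (17 + 49359)/(17904 + 37730) = 49376/55634 = 49376*(1/55634) = 24688/27817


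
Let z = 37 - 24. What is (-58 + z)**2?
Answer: 2025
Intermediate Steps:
z = 13
(-58 + z)**2 = (-58 + 13)**2 = (-45)**2 = 2025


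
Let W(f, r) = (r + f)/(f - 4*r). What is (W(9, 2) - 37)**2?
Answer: 676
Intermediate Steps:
W(f, r) = (f + r)/(f - 4*r)
(W(9, 2) - 37)**2 = ((9 + 2)/(9 - 4*2) - 37)**2 = (11/(9 - 8) - 37)**2 = (11/1 - 37)**2 = (1*11 - 37)**2 = (11 - 37)**2 = (-26)**2 = 676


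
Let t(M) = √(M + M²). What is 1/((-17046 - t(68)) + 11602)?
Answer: -1361/7408111 + √1173/14816222 ≈ -0.00018141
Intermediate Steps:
1/((-17046 - t(68)) + 11602) = 1/((-17046 - √(68*(1 + 68))) + 11602) = 1/((-17046 - √(68*69)) + 11602) = 1/((-17046 - √4692) + 11602) = 1/((-17046 - 2*√1173) + 11602) = 1/(-5444 - 2*√1173)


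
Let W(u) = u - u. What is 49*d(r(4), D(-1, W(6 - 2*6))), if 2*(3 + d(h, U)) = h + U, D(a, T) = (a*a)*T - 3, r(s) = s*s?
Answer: 343/2 ≈ 171.50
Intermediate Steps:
r(s) = s²
W(u) = 0
D(a, T) = -3 + T*a² (D(a, T) = a²*T - 3 = T*a² - 3 = -3 + T*a²)
d(h, U) = -3 + U/2 + h/2 (d(h, U) = -3 + (h + U)/2 = -3 + (U + h)/2 = -3 + (U/2 + h/2) = -3 + U/2 + h/2)
49*d(r(4), D(-1, W(6 - 2*6))) = 49*(-3 + (-3 + 0*(-1)²)/2 + (½)*4²) = 49*(-3 + (-3 + 0*1)/2 + (½)*16) = 49*(-3 + (-3 + 0)/2 + 8) = 49*(-3 + (½)*(-3) + 8) = 49*(-3 - 3/2 + 8) = 49*(7/2) = 343/2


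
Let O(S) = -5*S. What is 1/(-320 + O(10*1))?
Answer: -1/370 ≈ -0.0027027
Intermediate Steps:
1/(-320 + O(10*1)) = 1/(-320 - 50) = 1/(-370) = -1/370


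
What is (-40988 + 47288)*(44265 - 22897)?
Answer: 134618400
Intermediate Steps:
(-40988 + 47288)*(44265 - 22897) = 6300*21368 = 134618400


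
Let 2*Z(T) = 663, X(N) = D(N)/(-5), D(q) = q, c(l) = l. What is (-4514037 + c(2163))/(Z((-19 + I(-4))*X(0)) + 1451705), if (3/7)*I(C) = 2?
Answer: -9023748/2904073 ≈ -3.1073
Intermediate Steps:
I(C) = 14/3 (I(C) = (7/3)*2 = 14/3)
X(N) = -N/5 (X(N) = N/(-5) = N*(-⅕) = -N/5)
Z(T) = 663/2 (Z(T) = (½)*663 = 663/2)
(-4514037 + c(2163))/(Z((-19 + I(-4))*X(0)) + 1451705) = (-4514037 + 2163)/(663/2 + 1451705) = -4511874/2904073/2 = -4511874*2/2904073 = -9023748/2904073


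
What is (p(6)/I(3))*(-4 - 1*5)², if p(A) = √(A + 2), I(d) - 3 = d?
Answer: 27*√2 ≈ 38.184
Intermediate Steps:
I(d) = 3 + d
p(A) = √(2 + A)
(p(6)/I(3))*(-4 - 1*5)² = (√(2 + 6)/(3 + 3))*(-4 - 1*5)² = (√8/6)*(-4 - 5)² = ((2*√2)*(⅙))*(-9)² = (√2/3)*81 = 27*√2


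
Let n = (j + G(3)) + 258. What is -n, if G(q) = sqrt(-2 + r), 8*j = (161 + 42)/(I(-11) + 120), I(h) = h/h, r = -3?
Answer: -249947/968 - I*sqrt(5) ≈ -258.21 - 2.2361*I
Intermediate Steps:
I(h) = 1
j = 203/968 (j = ((161 + 42)/(1 + 120))/8 = (203/121)/8 = (203*(1/121))/8 = (1/8)*(203/121) = 203/968 ≈ 0.20971)
G(q) = I*sqrt(5) (G(q) = sqrt(-2 - 3) = sqrt(-5) = I*sqrt(5))
n = 249947/968 + I*sqrt(5) (n = (203/968 + I*sqrt(5)) + 258 = 249947/968 + I*sqrt(5) ≈ 258.21 + 2.2361*I)
-n = -(249947/968 + I*sqrt(5)) = -249947/968 - I*sqrt(5)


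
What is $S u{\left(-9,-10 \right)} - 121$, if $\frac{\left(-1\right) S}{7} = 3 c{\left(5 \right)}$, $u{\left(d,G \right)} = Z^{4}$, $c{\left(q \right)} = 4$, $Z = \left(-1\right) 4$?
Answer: $-21625$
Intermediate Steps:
$Z = -4$
$u{\left(d,G \right)} = 256$ ($u{\left(d,G \right)} = \left(-4\right)^{4} = 256$)
$S = -84$ ($S = - 7 \cdot 3 \cdot 4 = \left(-7\right) 12 = -84$)
$S u{\left(-9,-10 \right)} - 121 = \left(-84\right) 256 - 121 = -21504 - 121 = -21625$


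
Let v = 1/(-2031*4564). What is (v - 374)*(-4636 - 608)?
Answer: 1514985926429/772457 ≈ 1.9613e+6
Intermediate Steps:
v = -1/9269484 (v = -1/2031*1/4564 = -1/9269484 ≈ -1.0788e-7)
(v - 374)*(-4636 - 608) = (-1/9269484 - 374)*(-4636 - 608) = -3466787017/9269484*(-5244) = 1514985926429/772457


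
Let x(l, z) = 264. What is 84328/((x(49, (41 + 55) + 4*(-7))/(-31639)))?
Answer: -333506699/33 ≈ -1.0106e+7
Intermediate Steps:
84328/((x(49, (41 + 55) + 4*(-7))/(-31639))) = 84328/((264/(-31639))) = 84328/((264*(-1/31639))) = 84328/(-264/31639) = 84328*(-31639/264) = -333506699/33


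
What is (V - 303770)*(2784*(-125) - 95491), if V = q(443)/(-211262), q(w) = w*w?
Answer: 28461147566835599/211262 ≈ 1.3472e+11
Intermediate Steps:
q(w) = w**2
V = -196249/211262 (V = 443**2/(-211262) = 196249*(-1/211262) = -196249/211262 ≈ -0.92894)
(V - 303770)*(2784*(-125) - 95491) = (-196249/211262 - 303770)*(2784*(-125) - 95491) = -64175253989*(-348000 - 95491)/211262 = -64175253989/211262*(-443491) = 28461147566835599/211262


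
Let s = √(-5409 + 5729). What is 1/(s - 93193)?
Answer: -93193/8684934929 - 8*√5/8684934929 ≈ -1.0732e-5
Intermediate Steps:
s = 8*√5 (s = √320 = 8*√5 ≈ 17.889)
1/(s - 93193) = 1/(8*√5 - 93193) = 1/(-93193 + 8*√5)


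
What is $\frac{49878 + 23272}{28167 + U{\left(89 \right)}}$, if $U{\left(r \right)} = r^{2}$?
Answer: $\frac{36575}{18044} \approx 2.027$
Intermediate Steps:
$\frac{49878 + 23272}{28167 + U{\left(89 \right)}} = \frac{49878 + 23272}{28167 + 89^{2}} = \frac{73150}{28167 + 7921} = \frac{73150}{36088} = 73150 \cdot \frac{1}{36088} = \frac{36575}{18044}$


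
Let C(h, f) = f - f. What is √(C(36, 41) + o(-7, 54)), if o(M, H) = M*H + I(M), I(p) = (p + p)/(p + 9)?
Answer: I*√385 ≈ 19.621*I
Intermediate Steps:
C(h, f) = 0
I(p) = 2*p/(9 + p) (I(p) = (2*p)/(9 + p) = 2*p/(9 + p))
o(M, H) = H*M + 2*M/(9 + M) (o(M, H) = M*H + 2*M/(9 + M) = H*M + 2*M/(9 + M))
√(C(36, 41) + o(-7, 54)) = √(0 - 7*(2 + 54*(9 - 7))/(9 - 7)) = √(0 - 7*(2 + 54*2)/2) = √(0 - 7*½*(2 + 108)) = √(0 - 7*½*110) = √(0 - 385) = √(-385) = I*√385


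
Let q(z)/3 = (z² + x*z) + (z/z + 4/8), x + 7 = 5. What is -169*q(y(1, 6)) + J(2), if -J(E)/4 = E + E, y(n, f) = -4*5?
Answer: -447713/2 ≈ -2.2386e+5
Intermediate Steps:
x = -2 (x = -7 + 5 = -2)
y(n, f) = -20
J(E) = -8*E (J(E) = -4*(E + E) = -8*E)
q(z) = 9/2 - 6*z + 3*z² (q(z) = 3*((z² - 2*z) + (z/z + 4/8)) = 3*((z² - 2*z) + (1 + 4*(⅛))) = 3*((z² - 2*z) + (1 + ½)) = 3*((z² - 2*z) + 3/2) = 3*(3/2 + z² - 2*z) = 9/2 - 6*z + 3*z²)
-169*q(y(1, 6)) + J(2) = -169*(9/2 - 6*(-20) + 3*(-20)²) - 8*2 = -169*(9/2 + 120 + 3*400) - 16 = -169*(9/2 + 120 + 1200) - 16 = -169*2649/2 - 16 = -447681/2 - 16 = -447713/2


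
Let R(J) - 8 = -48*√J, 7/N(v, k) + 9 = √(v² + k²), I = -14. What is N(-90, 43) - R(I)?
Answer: -78881/9868 + 7*√9949/9868 + 48*I*√14 ≈ -7.9229 + 179.6*I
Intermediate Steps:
N(v, k) = 7/(-9 + √(k² + v²)) (N(v, k) = 7/(-9 + √(v² + k²)) = 7/(-9 + √(k² + v²)))
R(J) = 8 - 48*√J
N(-90, 43) - R(I) = 7/(-9 + √(43² + (-90)²)) - (8 - 48*I*√14) = 7/(-9 + √(1849 + 8100)) - (8 - 48*I*√14) = 7/(-9 + √9949) - (8 - 48*I*√14) = 7/(-9 + √9949) + (-8 + 48*I*√14) = -8 + 7/(-9 + √9949) + 48*I*√14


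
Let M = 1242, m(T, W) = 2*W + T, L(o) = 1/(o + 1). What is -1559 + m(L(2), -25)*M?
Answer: -63245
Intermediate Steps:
L(o) = 1/(1 + o)
m(T, W) = T + 2*W
-1559 + m(L(2), -25)*M = -1559 + (1/(1 + 2) + 2*(-25))*1242 = -1559 + (1/3 - 50)*1242 = -1559 + (⅓ - 50)*1242 = -1559 - 149/3*1242 = -1559 - 61686 = -63245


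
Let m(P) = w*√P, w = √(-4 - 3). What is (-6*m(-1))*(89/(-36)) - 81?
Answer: -81 - 89*√7/6 ≈ -120.25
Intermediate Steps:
w = I*√7 (w = √(-7) = I*√7 ≈ 2.6458*I)
m(P) = I*√7*√P (m(P) = (I*√7)*√P = I*√7*√P)
(-6*m(-1))*(89/(-36)) - 81 = (-6*I*√7*√(-1))*(89/(-36)) - 81 = (-6*I*√7*I)*(89*(-1/36)) - 81 = -(-6)*√7*(-89/36) - 81 = (6*√7)*(-89/36) - 81 = -89*√7/6 - 81 = -81 - 89*√7/6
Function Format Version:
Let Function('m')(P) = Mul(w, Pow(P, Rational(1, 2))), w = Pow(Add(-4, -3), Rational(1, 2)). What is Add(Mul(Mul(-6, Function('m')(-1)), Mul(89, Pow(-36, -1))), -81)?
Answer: Add(-81, Mul(Rational(-89, 6), Pow(7, Rational(1, 2)))) ≈ -120.25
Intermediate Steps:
w = Mul(I, Pow(7, Rational(1, 2))) (w = Pow(-7, Rational(1, 2)) = Mul(I, Pow(7, Rational(1, 2))) ≈ Mul(2.6458, I))
Function('m')(P) = Mul(I, Pow(7, Rational(1, 2)), Pow(P, Rational(1, 2))) (Function('m')(P) = Mul(Mul(I, Pow(7, Rational(1, 2))), Pow(P, Rational(1, 2))) = Mul(I, Pow(7, Rational(1, 2)), Pow(P, Rational(1, 2))))
Add(Mul(Mul(-6, Function('m')(-1)), Mul(89, Pow(-36, -1))), -81) = Add(Mul(Mul(-6, Mul(I, Pow(7, Rational(1, 2)), Pow(-1, Rational(1, 2)))), Mul(89, Pow(-36, -1))), -81) = Add(Mul(Mul(-6, Mul(I, Pow(7, Rational(1, 2)), I)), Mul(89, Rational(-1, 36))), -81) = Add(Mul(Mul(-6, Mul(-1, Pow(7, Rational(1, 2)))), Rational(-89, 36)), -81) = Add(Mul(Mul(6, Pow(7, Rational(1, 2))), Rational(-89, 36)), -81) = Add(Mul(Rational(-89, 6), Pow(7, Rational(1, 2))), -81) = Add(-81, Mul(Rational(-89, 6), Pow(7, Rational(1, 2))))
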